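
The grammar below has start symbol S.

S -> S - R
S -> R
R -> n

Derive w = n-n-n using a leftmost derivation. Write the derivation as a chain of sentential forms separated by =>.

S=>S-R=>S-R-R=>R-R-R=>n-R-R=>n-n-R=>n-n-n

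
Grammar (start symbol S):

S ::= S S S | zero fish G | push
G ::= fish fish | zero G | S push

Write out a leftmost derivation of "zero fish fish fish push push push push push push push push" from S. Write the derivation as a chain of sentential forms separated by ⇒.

S ⇒ S S S   [S ::= S S S]
S S S ⇒ zero fish G S S   [S ::= zero fish G]
zero fish G S S ⇒ zero fish fish fish S S   [G ::= fish fish]
zero fish fish fish S S ⇒ zero fish fish fish S S S S   [S ::= S S S]
zero fish fish fish S S S S ⇒ zero fish fish fish S S S S S S   [S ::= S S S]
zero fish fish fish S S S S S S ⇒ zero fish fish fish S S S S S S S S   [S ::= S S S]
zero fish fish fish S S S S S S S S ⇒ zero fish fish fish push S S S S S S S   [S ::= push]
zero fish fish fish push S S S S S S S ⇒ zero fish fish fish push push S S S S S S   [S ::= push]
zero fish fish fish push push S S S S S S ⇒ zero fish fish fish push push push S S S S S   [S ::= push]
zero fish fish fish push push push S S S S S ⇒ zero fish fish fish push push push push S S S S   [S ::= push]
zero fish fish fish push push push push S S S S ⇒ zero fish fish fish push push push push push S S S   [S ::= push]
zero fish fish fish push push push push push S S S ⇒ zero fish fish fish push push push push push push S S   [S ::= push]
zero fish fish fish push push push push push push S S ⇒ zero fish fish fish push push push push push push push S   [S ::= push]
zero fish fish fish push push push push push push push S ⇒ zero fish fish fish push push push push push push push push   [S ::= push]

S ⇒ S S S ⇒ zero fish G S S ⇒ zero fish fish fish S S ⇒ zero fish fish fish S S S S ⇒ zero fish fish fish S S S S S S ⇒ zero fish fish fish S S S S S S S S ⇒ zero fish fish fish push S S S S S S S ⇒ zero fish fish fish push push S S S S S S ⇒ zero fish fish fish push push push S S S S S ⇒ zero fish fish fish push push push push S S S S ⇒ zero fish fish fish push push push push push S S S ⇒ zero fish fish fish push push push push push push S S ⇒ zero fish fish fish push push push push push push push S ⇒ zero fish fish fish push push push push push push push push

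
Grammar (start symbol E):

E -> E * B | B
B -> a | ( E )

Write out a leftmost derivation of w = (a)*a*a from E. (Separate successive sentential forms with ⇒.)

E ⇒ E*B ⇒ E*B*B ⇒ B*B*B ⇒ (E)*B*B ⇒ (B)*B*B ⇒ (a)*B*B ⇒ (a)*a*B ⇒ (a)*a*a

E ⇒ E*B   [E -> E * B]
E*B ⇒ E*B*B   [E -> E * B]
E*B*B ⇒ B*B*B   [E -> B]
B*B*B ⇒ (E)*B*B   [B -> ( E )]
(E)*B*B ⇒ (B)*B*B   [E -> B]
(B)*B*B ⇒ (a)*B*B   [B -> a]
(a)*B*B ⇒ (a)*a*B   [B -> a]
(a)*a*B ⇒ (a)*a*a   [B -> a]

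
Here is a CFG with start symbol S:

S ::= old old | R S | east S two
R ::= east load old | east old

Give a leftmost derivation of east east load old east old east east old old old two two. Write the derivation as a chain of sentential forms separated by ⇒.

S ⇒ east S two ⇒ east R S two ⇒ east east load old S two ⇒ east east load old R S two ⇒ east east load old east old S two ⇒ east east load old east old east S two two ⇒ east east load old east old east R S two two ⇒ east east load old east old east east old S two two ⇒ east east load old east old east east old old old two two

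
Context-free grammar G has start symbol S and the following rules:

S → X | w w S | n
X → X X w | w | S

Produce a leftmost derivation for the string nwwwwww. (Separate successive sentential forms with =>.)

S=>X=>XXw=>XXwXw=>XXwXwXw=>SXwXwXw=>nXwXwXw=>nwwXwXw=>nwwwwXw=>nwwwwww

S => X   [S → X]
X => XXw   [X → X X w]
XXw => XXwXw   [X → X X w]
XXwXw => XXwXwXw   [X → X X w]
XXwXwXw => SXwXwXw   [X → S]
SXwXwXw => nXwXwXw   [S → n]
nXwXwXw => nwwXwXw   [X → w]
nwwXwXw => nwwwwXw   [X → w]
nwwwwXw => nwwwwww   [X → w]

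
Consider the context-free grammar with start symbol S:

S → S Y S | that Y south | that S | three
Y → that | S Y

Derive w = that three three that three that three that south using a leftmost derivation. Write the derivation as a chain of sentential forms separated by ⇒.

S ⇒ that Y south ⇒ that S Y south ⇒ that S Y S Y south ⇒ that three Y S Y south ⇒ that three S Y S Y south ⇒ that three S Y S Y S Y south ⇒ that three three Y S Y S Y south ⇒ that three three that S Y S Y south ⇒ that three three that three Y S Y south ⇒ that three three that three that S Y south ⇒ that three three that three that three Y south ⇒ that three three that three that three that south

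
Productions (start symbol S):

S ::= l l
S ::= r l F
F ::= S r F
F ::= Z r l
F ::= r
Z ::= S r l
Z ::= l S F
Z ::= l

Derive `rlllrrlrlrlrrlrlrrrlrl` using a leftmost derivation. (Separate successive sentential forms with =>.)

S=>rlF=>rlSrF=>rlllrF=>rlllrZrl=>rlllrSrlrl=>rlllrrlFrlrl=>rlllrrlSrFrlrl=>rlllrrlrlFrFrlrl=>rlllrrlrlZrlrFrlrl=>rlllrrlrlSrlrlrFrlrl=>rlllrrlrlrlFrlrlrFrlrl=>rlllrrlrlrlrrlrlrFrlrl=>rlllrrlrlrlrrlrlrrrlrl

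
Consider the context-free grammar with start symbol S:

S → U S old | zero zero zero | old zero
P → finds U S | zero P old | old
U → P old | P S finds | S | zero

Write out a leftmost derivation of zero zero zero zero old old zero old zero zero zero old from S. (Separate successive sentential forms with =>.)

S => U S old => S S old => U S old S old => S S old S old => U S old S old S old => zero S old S old S old => zero zero zero zero old S old S old => zero zero zero zero old old zero old S old => zero zero zero zero old old zero old zero zero zero old

S => U S old   [S → U S old]
U S old => S S old   [U → S]
S S old => U S old S old   [S → U S old]
U S old S old => S S old S old   [U → S]
S S old S old => U S old S old S old   [S → U S old]
U S old S old S old => zero S old S old S old   [U → zero]
zero S old S old S old => zero zero zero zero old S old S old   [S → zero zero zero]
zero zero zero zero old S old S old => zero zero zero zero old old zero old S old   [S → old zero]
zero zero zero zero old old zero old S old => zero zero zero zero old old zero old zero zero zero old   [S → zero zero zero]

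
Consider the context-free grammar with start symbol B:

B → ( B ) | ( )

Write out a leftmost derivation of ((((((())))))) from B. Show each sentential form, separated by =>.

B => (B)   [B → ( B )]
(B) => ((B))   [B → ( B )]
((B)) => (((B)))   [B → ( B )]
(((B))) => ((((B))))   [B → ( B )]
((((B)))) => (((((B)))))   [B → ( B )]
(((((B))))) => ((((((B))))))   [B → ( B )]
((((((B)))))) => ((((((()))))))   [B → ( )]

B => (B) => ((B)) => (((B))) => ((((B)))) => (((((B))))) => ((((((B)))))) => ((((((()))))))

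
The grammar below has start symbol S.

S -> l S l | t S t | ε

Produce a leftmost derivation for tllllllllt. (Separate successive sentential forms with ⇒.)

S ⇒ tSt ⇒ tlSlt ⇒ tllSllt ⇒ tlllSlllt ⇒ tllllSllllt ⇒ tllllllllt

S ⇒ tSt   [S -> t S t]
tSt ⇒ tlSlt   [S -> l S l]
tlSlt ⇒ tllSllt   [S -> l S l]
tllSllt ⇒ tlllSlllt   [S -> l S l]
tlllSlllt ⇒ tllllSllllt   [S -> l S l]
tllllSllllt ⇒ tllllllllt   [S -> ε]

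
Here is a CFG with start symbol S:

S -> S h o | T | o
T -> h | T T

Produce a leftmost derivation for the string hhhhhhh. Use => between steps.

S => T   [S -> T]
T => TT   [T -> T T]
TT => TTT   [T -> T T]
TTT => TTTT   [T -> T T]
TTTT => TTTTT   [T -> T T]
TTTTT => hTTTT   [T -> h]
hTTTT => hTTTTT   [T -> T T]
hTTTTT => hTTTTTT   [T -> T T]
hTTTTTT => hhTTTTT   [T -> h]
hhTTTTT => hhhTTTT   [T -> h]
hhhTTTT => hhhhTTT   [T -> h]
hhhhTTT => hhhhhTT   [T -> h]
hhhhhTT => hhhhhhT   [T -> h]
hhhhhhT => hhhhhhh   [T -> h]

S => T => TT => TTT => TTTT => TTTTT => hTTTT => hTTTTT => hTTTTTT => hhTTTTT => hhhTTTT => hhhhTTT => hhhhhTT => hhhhhhT => hhhhhhh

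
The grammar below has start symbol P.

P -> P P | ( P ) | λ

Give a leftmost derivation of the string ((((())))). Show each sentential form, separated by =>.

P=>PP=>(P)P=>((P))P=>(((P)))P=>(((PP)))P=>(((PPP)))P=>((((P)PP)))P=>(((((P))PP)))P=>((((())PP)))P=>((((())P)))P=>((((()))))P=>((((()))))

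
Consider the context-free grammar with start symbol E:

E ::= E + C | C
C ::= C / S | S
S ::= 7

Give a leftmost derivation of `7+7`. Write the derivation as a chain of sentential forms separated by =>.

E=>E+C=>C+C=>S+C=>7+C=>7+S=>7+7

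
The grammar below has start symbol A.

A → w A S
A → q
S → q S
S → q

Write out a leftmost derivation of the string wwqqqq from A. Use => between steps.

A => wAS   [A → w A S]
wAS => wwASS   [A → w A S]
wwASS => wwqSS   [A → q]
wwqSS => wwqqS   [S → q]
wwqqS => wwqqqS   [S → q S]
wwqqqS => wwqqqq   [S → q]

A=>wAS=>wwASS=>wwqSS=>wwqqS=>wwqqqS=>wwqqqq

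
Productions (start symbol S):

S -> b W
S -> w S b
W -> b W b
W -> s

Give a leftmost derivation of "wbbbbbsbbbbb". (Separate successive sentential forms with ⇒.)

S⇒wSb⇒wbWb⇒wbbWbb⇒wbbbWbbb⇒wbbbbWbbbb⇒wbbbbbWbbbbb⇒wbbbbbsbbbbb

S ⇒ wSb   [S -> w S b]
wSb ⇒ wbWb   [S -> b W]
wbWb ⇒ wbbWbb   [W -> b W b]
wbbWbb ⇒ wbbbWbbb   [W -> b W b]
wbbbWbbb ⇒ wbbbbWbbbb   [W -> b W b]
wbbbbWbbbb ⇒ wbbbbbWbbbbb   [W -> b W b]
wbbbbbWbbbbb ⇒ wbbbbbsbbbbb   [W -> s]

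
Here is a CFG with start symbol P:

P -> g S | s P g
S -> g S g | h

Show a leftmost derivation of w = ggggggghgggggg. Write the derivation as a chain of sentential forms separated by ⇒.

P ⇒ gS   [P -> g S]
gS ⇒ ggSg   [S -> g S g]
ggSg ⇒ gggSgg   [S -> g S g]
gggSgg ⇒ ggggSggg   [S -> g S g]
ggggSggg ⇒ gggggSgggg   [S -> g S g]
gggggSgggg ⇒ ggggggSggggg   [S -> g S g]
ggggggSggggg ⇒ gggggggSgggggg   [S -> g S g]
gggggggSgggggg ⇒ ggggggghgggggg   [S -> h]

P ⇒ gS ⇒ ggSg ⇒ gggSgg ⇒ ggggSggg ⇒ gggggSgggg ⇒ ggggggSggggg ⇒ gggggggSgggggg ⇒ ggggggghgggggg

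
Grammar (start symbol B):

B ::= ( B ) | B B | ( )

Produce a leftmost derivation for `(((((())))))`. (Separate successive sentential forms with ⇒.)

B ⇒ (B) ⇒ ((B)) ⇒ (((B))) ⇒ ((((B)))) ⇒ (((((B))))) ⇒ (((((())))))

B ⇒ (B)   [B ::= ( B )]
(B) ⇒ ((B))   [B ::= ( B )]
((B)) ⇒ (((B)))   [B ::= ( B )]
(((B))) ⇒ ((((B))))   [B ::= ( B )]
((((B)))) ⇒ (((((B)))))   [B ::= ( B )]
(((((B))))) ⇒ (((((())))))   [B ::= ( )]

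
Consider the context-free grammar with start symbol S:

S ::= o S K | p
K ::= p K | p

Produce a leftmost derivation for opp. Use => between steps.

S => oSK   [S ::= o S K]
oSK => opK   [S ::= p]
opK => opp   [K ::= p]

S => oSK => opK => opp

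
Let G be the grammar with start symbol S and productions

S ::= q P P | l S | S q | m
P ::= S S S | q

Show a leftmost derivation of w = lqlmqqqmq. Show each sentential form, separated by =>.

S => lS   [S ::= l S]
lS => lqPP   [S ::= q P P]
lqPP => lqSSSP   [P ::= S S S]
lqSSSP => lqlSSSP   [S ::= l S]
lqlSSSP => lqlmSSP   [S ::= m]
lqlmSSP => lqlmqPPSP   [S ::= q P P]
lqlmqPPSP => lqlmqqPSP   [P ::= q]
lqlmqqPSP => lqlmqqqSP   [P ::= q]
lqlmqqqSP => lqlmqqqmP   [S ::= m]
lqlmqqqmP => lqlmqqqmq   [P ::= q]

S => lS => lqPP => lqSSSP => lqlSSSP => lqlmSSP => lqlmqPPSP => lqlmqqPSP => lqlmqqqSP => lqlmqqqmP => lqlmqqqmq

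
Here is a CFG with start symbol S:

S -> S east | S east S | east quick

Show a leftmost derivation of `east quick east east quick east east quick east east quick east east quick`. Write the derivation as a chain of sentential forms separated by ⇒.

S ⇒ S east S ⇒ S east S east S ⇒ S east S east S east S ⇒ S east S east S east S east S ⇒ east quick east S east S east S east S ⇒ east quick east east quick east S east S east S ⇒ east quick east east quick east east quick east S east S ⇒ east quick east east quick east east quick east east quick east S ⇒ east quick east east quick east east quick east east quick east east quick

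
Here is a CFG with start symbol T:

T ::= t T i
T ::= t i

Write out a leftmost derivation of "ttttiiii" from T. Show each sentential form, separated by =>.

T => tTi => ttTii => tttTiii => ttttiiii

T => tTi   [T ::= t T i]
tTi => ttTii   [T ::= t T i]
ttTii => tttTiii   [T ::= t T i]
tttTiii => ttttiiii   [T ::= t i]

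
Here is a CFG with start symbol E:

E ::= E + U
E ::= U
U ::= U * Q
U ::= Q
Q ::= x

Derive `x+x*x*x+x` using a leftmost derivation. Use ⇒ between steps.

E ⇒ E+U   [E ::= E + U]
E+U ⇒ E+U+U   [E ::= E + U]
E+U+U ⇒ U+U+U   [E ::= U]
U+U+U ⇒ Q+U+U   [U ::= Q]
Q+U+U ⇒ x+U+U   [Q ::= x]
x+U+U ⇒ x+U*Q+U   [U ::= U * Q]
x+U*Q+U ⇒ x+U*Q*Q+U   [U ::= U * Q]
x+U*Q*Q+U ⇒ x+Q*Q*Q+U   [U ::= Q]
x+Q*Q*Q+U ⇒ x+x*Q*Q+U   [Q ::= x]
x+x*Q*Q+U ⇒ x+x*x*Q+U   [Q ::= x]
x+x*x*Q+U ⇒ x+x*x*x+U   [Q ::= x]
x+x*x*x+U ⇒ x+x*x*x+Q   [U ::= Q]
x+x*x*x+Q ⇒ x+x*x*x+x   [Q ::= x]

E ⇒ E+U ⇒ E+U+U ⇒ U+U+U ⇒ Q+U+U ⇒ x+U+U ⇒ x+U*Q+U ⇒ x+U*Q*Q+U ⇒ x+Q*Q*Q+U ⇒ x+x*Q*Q+U ⇒ x+x*x*Q+U ⇒ x+x*x*x+U ⇒ x+x*x*x+Q ⇒ x+x*x*x+x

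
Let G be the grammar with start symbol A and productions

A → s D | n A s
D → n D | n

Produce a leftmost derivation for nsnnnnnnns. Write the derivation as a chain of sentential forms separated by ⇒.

A ⇒ nAs ⇒ nsDs ⇒ nsnDs ⇒ nsnnDs ⇒ nsnnnDs ⇒ nsnnnnDs ⇒ nsnnnnnDs ⇒ nsnnnnnnDs ⇒ nsnnnnnnns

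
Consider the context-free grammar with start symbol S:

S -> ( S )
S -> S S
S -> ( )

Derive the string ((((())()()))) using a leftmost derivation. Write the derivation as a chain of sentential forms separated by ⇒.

S ⇒ (S)   [S -> ( S )]
(S) ⇒ ((S))   [S -> ( S )]
((S)) ⇒ (((S)))   [S -> ( S )]
(((S))) ⇒ (((SS)))   [S -> S S]
(((SS))) ⇒ ((((S)S)))   [S -> ( S )]
((((S)S))) ⇒ ((((())S)))   [S -> ( )]
((((())S))) ⇒ ((((())SS)))   [S -> S S]
((((())SS))) ⇒ ((((())()S)))   [S -> ( )]
((((())()S))) ⇒ ((((())()())))   [S -> ( )]

S ⇒ (S) ⇒ ((S)) ⇒ (((S))) ⇒ (((SS))) ⇒ ((((S)S))) ⇒ ((((())S))) ⇒ ((((())SS))) ⇒ ((((())()S))) ⇒ ((((())()())))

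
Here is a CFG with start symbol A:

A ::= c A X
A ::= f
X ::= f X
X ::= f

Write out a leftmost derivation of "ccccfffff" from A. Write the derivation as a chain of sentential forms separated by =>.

A => cAX => ccAXX => cccAXXX => ccccAXXXX => ccccfXXXX => ccccffXXX => ccccfffXX => ccccffffX => ccccfffff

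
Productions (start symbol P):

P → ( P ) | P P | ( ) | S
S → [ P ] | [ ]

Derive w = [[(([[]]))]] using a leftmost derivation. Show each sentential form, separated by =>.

P => S => [P] => [S] => [[P]] => [[(P)]] => [[((P))]] => [[((S))]] => [[(([P]))]] => [[(([S]))]] => [[(([[]]))]]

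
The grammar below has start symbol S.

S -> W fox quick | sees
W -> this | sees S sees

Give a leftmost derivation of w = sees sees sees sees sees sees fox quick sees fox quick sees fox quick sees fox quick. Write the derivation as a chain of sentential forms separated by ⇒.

S ⇒ W fox quick ⇒ sees S sees fox quick ⇒ sees W fox quick sees fox quick ⇒ sees sees S sees fox quick sees fox quick ⇒ sees sees W fox quick sees fox quick sees fox quick ⇒ sees sees sees S sees fox quick sees fox quick sees fox quick ⇒ sees sees sees W fox quick sees fox quick sees fox quick sees fox quick ⇒ sees sees sees sees S sees fox quick sees fox quick sees fox quick sees fox quick ⇒ sees sees sees sees sees sees fox quick sees fox quick sees fox quick sees fox quick

S ⇒ W fox quick   [S -> W fox quick]
W fox quick ⇒ sees S sees fox quick   [W -> sees S sees]
sees S sees fox quick ⇒ sees W fox quick sees fox quick   [S -> W fox quick]
sees W fox quick sees fox quick ⇒ sees sees S sees fox quick sees fox quick   [W -> sees S sees]
sees sees S sees fox quick sees fox quick ⇒ sees sees W fox quick sees fox quick sees fox quick   [S -> W fox quick]
sees sees W fox quick sees fox quick sees fox quick ⇒ sees sees sees S sees fox quick sees fox quick sees fox quick   [W -> sees S sees]
sees sees sees S sees fox quick sees fox quick sees fox quick ⇒ sees sees sees W fox quick sees fox quick sees fox quick sees fox quick   [S -> W fox quick]
sees sees sees W fox quick sees fox quick sees fox quick sees fox quick ⇒ sees sees sees sees S sees fox quick sees fox quick sees fox quick sees fox quick   [W -> sees S sees]
sees sees sees sees S sees fox quick sees fox quick sees fox quick sees fox quick ⇒ sees sees sees sees sees sees fox quick sees fox quick sees fox quick sees fox quick   [S -> sees]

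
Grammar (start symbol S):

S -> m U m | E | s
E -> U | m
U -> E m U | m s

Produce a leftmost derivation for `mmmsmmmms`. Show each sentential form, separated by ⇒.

S ⇒ E ⇒ U ⇒ EmU ⇒ UmU ⇒ EmUmU ⇒ mmUmU ⇒ mmmsmU ⇒ mmmsmEmU ⇒ mmmsmmmU ⇒ mmmsmmmms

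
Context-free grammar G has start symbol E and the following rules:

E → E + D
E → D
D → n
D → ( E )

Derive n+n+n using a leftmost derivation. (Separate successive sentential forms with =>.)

E => E+D => E+D+D => D+D+D => n+D+D => n+n+D => n+n+n

E => E+D   [E → E + D]
E+D => E+D+D   [E → E + D]
E+D+D => D+D+D   [E → D]
D+D+D => n+D+D   [D → n]
n+D+D => n+n+D   [D → n]
n+n+D => n+n+n   [D → n]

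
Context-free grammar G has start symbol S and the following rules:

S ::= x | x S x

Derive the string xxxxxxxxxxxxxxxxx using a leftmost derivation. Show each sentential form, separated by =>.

S=>xSx=>xxSxx=>xxxSxxx=>xxxxSxxxx=>xxxxxSxxxxx=>xxxxxxSxxxxxx=>xxxxxxxSxxxxxxx=>xxxxxxxxSxxxxxxxx=>xxxxxxxxxxxxxxxxx

S => xSx   [S ::= x S x]
xSx => xxSxx   [S ::= x S x]
xxSxx => xxxSxxx   [S ::= x S x]
xxxSxxx => xxxxSxxxx   [S ::= x S x]
xxxxSxxxx => xxxxxSxxxxx   [S ::= x S x]
xxxxxSxxxxx => xxxxxxSxxxxxx   [S ::= x S x]
xxxxxxSxxxxxx => xxxxxxxSxxxxxxx   [S ::= x S x]
xxxxxxxSxxxxxxx => xxxxxxxxSxxxxxxxx   [S ::= x S x]
xxxxxxxxSxxxxxxxx => xxxxxxxxxxxxxxxxx   [S ::= x]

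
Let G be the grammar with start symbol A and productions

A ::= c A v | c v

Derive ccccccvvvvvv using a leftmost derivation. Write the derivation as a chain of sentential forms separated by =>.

A => cAv => ccAvv => cccAvvv => ccccAvvvv => cccccAvvvvv => ccccccvvvvvv

A => cAv   [A ::= c A v]
cAv => ccAvv   [A ::= c A v]
ccAvv => cccAvvv   [A ::= c A v]
cccAvvv => ccccAvvvv   [A ::= c A v]
ccccAvvvv => cccccAvvvvv   [A ::= c A v]
cccccAvvvvv => ccccccvvvvvv   [A ::= c v]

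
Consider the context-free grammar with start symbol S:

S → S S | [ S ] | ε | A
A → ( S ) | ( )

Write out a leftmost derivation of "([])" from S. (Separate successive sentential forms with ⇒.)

S ⇒ A ⇒ (S) ⇒ (SS) ⇒ ([S]S) ⇒ ([]S) ⇒ ([])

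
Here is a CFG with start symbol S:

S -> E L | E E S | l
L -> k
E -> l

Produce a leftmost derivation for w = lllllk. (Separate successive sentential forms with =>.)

S => EES   [S -> E E S]
EES => lES   [E -> l]
lES => llS   [E -> l]
llS => llEES   [S -> E E S]
llEES => lllES   [E -> l]
lllES => llllS   [E -> l]
llllS => llllEL   [S -> E L]
llllEL => lllllL   [E -> l]
lllllL => lllllk   [L -> k]

S=>EES=>lES=>llS=>llEES=>lllES=>llllS=>llllEL=>lllllL=>lllllk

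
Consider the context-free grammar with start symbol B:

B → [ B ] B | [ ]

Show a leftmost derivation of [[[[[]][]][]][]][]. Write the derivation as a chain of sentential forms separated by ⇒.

B ⇒ [B]B ⇒ [[B]B]B ⇒ [[[B]B]B]B ⇒ [[[[B]B]B]B]B ⇒ [[[[[]]B]B]B]B ⇒ [[[[[]][]]B]B]B ⇒ [[[[[]][]][]]B]B ⇒ [[[[[]][]][]][]]B ⇒ [[[[[]][]][]][]][]

B ⇒ [B]B   [B → [ B ] B]
[B]B ⇒ [[B]B]B   [B → [ B ] B]
[[B]B]B ⇒ [[[B]B]B]B   [B → [ B ] B]
[[[B]B]B]B ⇒ [[[[B]B]B]B]B   [B → [ B ] B]
[[[[B]B]B]B]B ⇒ [[[[[]]B]B]B]B   [B → [ ]]
[[[[[]]B]B]B]B ⇒ [[[[[]][]]B]B]B   [B → [ ]]
[[[[[]][]]B]B]B ⇒ [[[[[]][]][]]B]B   [B → [ ]]
[[[[[]][]][]]B]B ⇒ [[[[[]][]][]][]]B   [B → [ ]]
[[[[[]][]][]][]]B ⇒ [[[[[]][]][]][]][]   [B → [ ]]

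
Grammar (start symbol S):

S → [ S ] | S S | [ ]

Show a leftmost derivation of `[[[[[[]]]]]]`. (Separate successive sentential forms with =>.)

S=>[S]=>[[S]]=>[[[S]]]=>[[[[S]]]]=>[[[[[S]]]]]=>[[[[[[]]]]]]

S => [S]   [S → [ S ]]
[S] => [[S]]   [S → [ S ]]
[[S]] => [[[S]]]   [S → [ S ]]
[[[S]]] => [[[[S]]]]   [S → [ S ]]
[[[[S]]]] => [[[[[S]]]]]   [S → [ S ]]
[[[[[S]]]]] => [[[[[[]]]]]]   [S → [ ]]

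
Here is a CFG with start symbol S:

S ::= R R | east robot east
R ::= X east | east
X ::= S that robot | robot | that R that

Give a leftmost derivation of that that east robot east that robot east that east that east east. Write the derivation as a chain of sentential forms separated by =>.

S => R R   [S ::= R R]
R R => X east R   [R ::= X east]
X east R => that R that east R   [X ::= that R that]
that R that east R => that X east that east R   [R ::= X east]
that X east that east R => that that R that east that east R   [X ::= that R that]
that that R that east that east R => that that X east that east that east R   [R ::= X east]
that that X east that east that east R => that that S that robot east that east that east R   [X ::= S that robot]
that that S that robot east that east that east R => that that east robot east that robot east that east that east R   [S ::= east robot east]
that that east robot east that robot east that east that east R => that that east robot east that robot east that east that east east   [R ::= east]

S => R R => X east R => that R that east R => that X east that east R => that that R that east that east R => that that X east that east that east R => that that S that robot east that east that east R => that that east robot east that robot east that east that east R => that that east robot east that robot east that east that east east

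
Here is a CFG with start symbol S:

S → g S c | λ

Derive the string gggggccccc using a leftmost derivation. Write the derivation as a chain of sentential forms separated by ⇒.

S ⇒ gSc   [S → g S c]
gSc ⇒ ggScc   [S → g S c]
ggScc ⇒ gggSccc   [S → g S c]
gggSccc ⇒ ggggScccc   [S → g S c]
ggggScccc ⇒ gggggSccccc   [S → g S c]
gggggSccccc ⇒ gggggccccc   [S → λ]

S ⇒ gSc ⇒ ggScc ⇒ gggSccc ⇒ ggggScccc ⇒ gggggSccccc ⇒ gggggccccc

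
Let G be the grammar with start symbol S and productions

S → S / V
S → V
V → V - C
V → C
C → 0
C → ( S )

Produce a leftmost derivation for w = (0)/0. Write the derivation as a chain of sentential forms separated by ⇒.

S ⇒ S/V ⇒ V/V ⇒ C/V ⇒ (S)/V ⇒ (V)/V ⇒ (C)/V ⇒ (0)/V ⇒ (0)/C ⇒ (0)/0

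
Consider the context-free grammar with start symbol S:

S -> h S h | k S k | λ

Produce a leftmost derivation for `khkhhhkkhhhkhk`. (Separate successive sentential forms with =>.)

S => kSk   [S -> k S k]
kSk => khShk   [S -> h S h]
khShk => khkSkhk   [S -> k S k]
khkSkhk => khkhShkhk   [S -> h S h]
khkhShkhk => khkhhShhkhk   [S -> h S h]
khkhhShhkhk => khkhhhShhhkhk   [S -> h S h]
khkhhhShhhkhk => khkhhhkSkhhhkhk   [S -> k S k]
khkhhhkSkhhhkhk => khkhhhkkhhhkhk   [S -> λ]

S => kSk => khShk => khkSkhk => khkhShkhk => khkhhShhkhk => khkhhhShhhkhk => khkhhhkSkhhhkhk => khkhhhkkhhhkhk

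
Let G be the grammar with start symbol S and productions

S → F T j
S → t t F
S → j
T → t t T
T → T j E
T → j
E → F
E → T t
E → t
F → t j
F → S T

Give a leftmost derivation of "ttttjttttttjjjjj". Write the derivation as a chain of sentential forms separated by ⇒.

S ⇒ ttF ⇒ ttST ⇒ ttFTjT ⇒ ttSTTjT ⇒ ttttFTTjT ⇒ ttttSTTTjT ⇒ ttttjTTTjT ⇒ ttttjttTTTjT ⇒ ttttjttttTTTjT ⇒ ttttjttttttTTTjT ⇒ ttttjttttttjTTjT ⇒ ttttjttttttjjTjT ⇒ ttttjttttttjjjjT ⇒ ttttjttttttjjjjj

S ⇒ ttF   [S → t t F]
ttF ⇒ ttST   [F → S T]
ttST ⇒ ttFTjT   [S → F T j]
ttFTjT ⇒ ttSTTjT   [F → S T]
ttSTTjT ⇒ ttttFTTjT   [S → t t F]
ttttFTTjT ⇒ ttttSTTTjT   [F → S T]
ttttSTTTjT ⇒ ttttjTTTjT   [S → j]
ttttjTTTjT ⇒ ttttjttTTTjT   [T → t t T]
ttttjttTTTjT ⇒ ttttjttttTTTjT   [T → t t T]
ttttjttttTTTjT ⇒ ttttjttttttTTTjT   [T → t t T]
ttttjttttttTTTjT ⇒ ttttjttttttjTTjT   [T → j]
ttttjttttttjTTjT ⇒ ttttjttttttjjTjT   [T → j]
ttttjttttttjjTjT ⇒ ttttjttttttjjjjT   [T → j]
ttttjttttttjjjjT ⇒ ttttjttttttjjjjj   [T → j]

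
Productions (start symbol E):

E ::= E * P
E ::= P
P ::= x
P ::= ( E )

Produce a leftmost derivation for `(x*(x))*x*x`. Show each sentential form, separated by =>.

E => E*P => E*P*P => P*P*P => (E)*P*P => (E*P)*P*P => (P*P)*P*P => (x*P)*P*P => (x*(E))*P*P => (x*(P))*P*P => (x*(x))*P*P => (x*(x))*x*P => (x*(x))*x*x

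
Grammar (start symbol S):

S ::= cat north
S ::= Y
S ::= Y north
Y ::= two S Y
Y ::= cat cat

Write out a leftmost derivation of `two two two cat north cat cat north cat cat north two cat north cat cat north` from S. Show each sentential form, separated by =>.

S => Y north => two S Y north => two Y north Y north => two two S Y north Y north => two two Y north Y north Y north => two two two S Y north Y north Y north => two two two cat north Y north Y north Y north => two two two cat north cat cat north Y north Y north => two two two cat north cat cat north cat cat north Y north => two two two cat north cat cat north cat cat north two S Y north => two two two cat north cat cat north cat cat north two cat north Y north => two two two cat north cat cat north cat cat north two cat north cat cat north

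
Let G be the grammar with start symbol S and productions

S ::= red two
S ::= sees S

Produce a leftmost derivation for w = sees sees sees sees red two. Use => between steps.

S => sees S   [S ::= sees S]
sees S => sees sees S   [S ::= sees S]
sees sees S => sees sees sees S   [S ::= sees S]
sees sees sees S => sees sees sees sees S   [S ::= sees S]
sees sees sees sees S => sees sees sees sees red two   [S ::= red two]

S => sees S => sees sees S => sees sees sees S => sees sees sees sees S => sees sees sees sees red two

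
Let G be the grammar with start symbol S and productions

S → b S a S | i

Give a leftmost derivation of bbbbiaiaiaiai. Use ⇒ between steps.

S ⇒ bSaS   [S → b S a S]
bSaS ⇒ bbSaSaS   [S → b S a S]
bbSaSaS ⇒ bbbSaSaSaS   [S → b S a S]
bbbSaSaSaS ⇒ bbbbSaSaSaSaS   [S → b S a S]
bbbbSaSaSaSaS ⇒ bbbbiaSaSaSaS   [S → i]
bbbbiaSaSaSaS ⇒ bbbbiaiaSaSaS   [S → i]
bbbbiaiaSaSaS ⇒ bbbbiaiaiaSaS   [S → i]
bbbbiaiaiaSaS ⇒ bbbbiaiaiaiaS   [S → i]
bbbbiaiaiaiaS ⇒ bbbbiaiaiaiai   [S → i]

S ⇒ bSaS ⇒ bbSaSaS ⇒ bbbSaSaSaS ⇒ bbbbSaSaSaSaS ⇒ bbbbiaSaSaSaS ⇒ bbbbiaiaSaSaS ⇒ bbbbiaiaiaSaS ⇒ bbbbiaiaiaiaS ⇒ bbbbiaiaiaiai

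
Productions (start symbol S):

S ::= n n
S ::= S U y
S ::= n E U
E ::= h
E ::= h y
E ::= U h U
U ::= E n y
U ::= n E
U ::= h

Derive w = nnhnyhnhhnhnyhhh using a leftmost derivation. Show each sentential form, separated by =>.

S=>nEU=>nUhUU=>nnEhUU=>nnUhUhUU=>nnEnyhUhUU=>nnhnyhUhUU=>nnhnyhEnyhUU=>nnhnyhUhUnyhUU=>nnhnyhnEhUnyhUU=>nnhnyhnhhUnyhUU=>nnhnyhnhhnEnyhUU=>nnhnyhnhhnhnyhUU=>nnhnyhnhhnhnyhhU=>nnhnyhnhhnhnyhhh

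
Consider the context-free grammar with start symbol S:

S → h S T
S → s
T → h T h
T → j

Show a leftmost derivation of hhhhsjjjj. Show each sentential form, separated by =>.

S=>hST=>hhSTT=>hhhSTTT=>hhhhSTTTT=>hhhhsTTTT=>hhhhsjTTT=>hhhhsjjTT=>hhhhsjjjT=>hhhhsjjjj

S => hST   [S → h S T]
hST => hhSTT   [S → h S T]
hhSTT => hhhSTTT   [S → h S T]
hhhSTTT => hhhhSTTTT   [S → h S T]
hhhhSTTTT => hhhhsTTTT   [S → s]
hhhhsTTTT => hhhhsjTTT   [T → j]
hhhhsjTTT => hhhhsjjTT   [T → j]
hhhhsjjTT => hhhhsjjjT   [T → j]
hhhhsjjjT => hhhhsjjjj   [T → j]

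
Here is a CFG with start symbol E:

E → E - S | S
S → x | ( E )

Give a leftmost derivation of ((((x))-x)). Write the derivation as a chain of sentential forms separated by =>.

E => S   [E → S]
S => (E)   [S → ( E )]
(E) => (S)   [E → S]
(S) => ((E))   [S → ( E )]
((E)) => ((E-S))   [E → E - S]
((E-S)) => ((S-S))   [E → S]
((S-S)) => (((E)-S))   [S → ( E )]
(((E)-S)) => (((S)-S))   [E → S]
(((S)-S)) => ((((E))-S))   [S → ( E )]
((((E))-S)) => ((((S))-S))   [E → S]
((((S))-S)) => ((((x))-S))   [S → x]
((((x))-S)) => ((((x))-x))   [S → x]

E=>S=>(E)=>(S)=>((E))=>((E-S))=>((S-S))=>(((E)-S))=>(((S)-S))=>((((E))-S))=>((((S))-S))=>((((x))-S))=>((((x))-x))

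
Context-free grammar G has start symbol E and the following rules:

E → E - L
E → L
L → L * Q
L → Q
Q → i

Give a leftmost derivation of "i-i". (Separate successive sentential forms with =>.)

E => E-L   [E → E - L]
E-L => L-L   [E → L]
L-L => Q-L   [L → Q]
Q-L => i-L   [Q → i]
i-L => i-Q   [L → Q]
i-Q => i-i   [Q → i]

E=>E-L=>L-L=>Q-L=>i-L=>i-Q=>i-i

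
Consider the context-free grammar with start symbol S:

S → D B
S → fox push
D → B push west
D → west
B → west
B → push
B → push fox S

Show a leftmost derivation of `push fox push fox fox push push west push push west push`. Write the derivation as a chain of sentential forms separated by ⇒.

S ⇒ D B ⇒ B push west B ⇒ push fox S push west B ⇒ push fox D B push west B ⇒ push fox B push west B push west B ⇒ push fox push fox S push west B push west B ⇒ push fox push fox fox push push west B push west B ⇒ push fox push fox fox push push west push push west B ⇒ push fox push fox fox push push west push push west push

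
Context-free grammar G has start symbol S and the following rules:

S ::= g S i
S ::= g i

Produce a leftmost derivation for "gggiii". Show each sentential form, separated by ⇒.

S ⇒ gSi ⇒ ggSii ⇒ gggiii

S ⇒ gSi   [S ::= g S i]
gSi ⇒ ggSii   [S ::= g S i]
ggSii ⇒ gggiii   [S ::= g i]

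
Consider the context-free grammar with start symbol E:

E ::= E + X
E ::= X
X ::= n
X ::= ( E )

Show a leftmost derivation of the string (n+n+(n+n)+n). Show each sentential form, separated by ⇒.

E ⇒ X ⇒ (E) ⇒ (E+X) ⇒ (E+X+X) ⇒ (E+X+X+X) ⇒ (X+X+X+X) ⇒ (n+X+X+X) ⇒ (n+n+X+X) ⇒ (n+n+(E)+X) ⇒ (n+n+(E+X)+X) ⇒ (n+n+(X+X)+X) ⇒ (n+n+(n+X)+X) ⇒ (n+n+(n+n)+X) ⇒ (n+n+(n+n)+n)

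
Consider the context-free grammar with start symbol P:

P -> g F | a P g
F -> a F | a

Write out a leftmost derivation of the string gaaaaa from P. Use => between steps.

P => gF => gaF => gaaF => gaaaF => gaaaaF => gaaaaa

P => gF   [P -> g F]
gF => gaF   [F -> a F]
gaF => gaaF   [F -> a F]
gaaF => gaaaF   [F -> a F]
gaaaF => gaaaaF   [F -> a F]
gaaaaF => gaaaaa   [F -> a]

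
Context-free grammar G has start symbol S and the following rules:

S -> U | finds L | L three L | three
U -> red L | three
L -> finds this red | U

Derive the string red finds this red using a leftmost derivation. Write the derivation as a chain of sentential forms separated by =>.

S => U => red L => red finds this red

S => U   [S -> U]
U => red L   [U -> red L]
red L => red finds this red   [L -> finds this red]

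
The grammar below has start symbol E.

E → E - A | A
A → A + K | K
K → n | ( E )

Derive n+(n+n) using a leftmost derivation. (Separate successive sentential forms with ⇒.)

E⇒A⇒A+K⇒K+K⇒n+K⇒n+(E)⇒n+(A)⇒n+(A+K)⇒n+(K+K)⇒n+(n+K)⇒n+(n+n)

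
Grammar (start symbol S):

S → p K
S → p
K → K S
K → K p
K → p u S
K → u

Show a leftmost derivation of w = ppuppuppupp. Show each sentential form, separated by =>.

S => pK => pKS => ppuSS => ppupKS => ppuppuSS => ppuppupS => ppuppuppK => ppuppuppKp => ppuppuppKpp => ppuppuppupp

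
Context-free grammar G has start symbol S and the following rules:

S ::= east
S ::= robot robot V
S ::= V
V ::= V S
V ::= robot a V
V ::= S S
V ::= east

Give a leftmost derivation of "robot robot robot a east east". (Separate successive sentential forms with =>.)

S => robot robot V   [S ::= robot robot V]
robot robot V => robot robot robot a V   [V ::= robot a V]
robot robot robot a V => robot robot robot a S S   [V ::= S S]
robot robot robot a S S => robot robot robot a east S   [S ::= east]
robot robot robot a east S => robot robot robot a east V   [S ::= V]
robot robot robot a east V => robot robot robot a east east   [V ::= east]

S => robot robot V => robot robot robot a V => robot robot robot a S S => robot robot robot a east S => robot robot robot a east V => robot robot robot a east east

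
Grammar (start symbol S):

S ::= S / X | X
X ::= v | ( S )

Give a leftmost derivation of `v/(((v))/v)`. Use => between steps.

S => S/X   [S ::= S / X]
S/X => X/X   [S ::= X]
X/X => v/X   [X ::= v]
v/X => v/(S)   [X ::= ( S )]
v/(S) => v/(S/X)   [S ::= S / X]
v/(S/X) => v/(X/X)   [S ::= X]
v/(X/X) => v/((S)/X)   [X ::= ( S )]
v/((S)/X) => v/((X)/X)   [S ::= X]
v/((X)/X) => v/(((S))/X)   [X ::= ( S )]
v/(((S))/X) => v/(((X))/X)   [S ::= X]
v/(((X))/X) => v/(((v))/X)   [X ::= v]
v/(((v))/X) => v/(((v))/v)   [X ::= v]

S=>S/X=>X/X=>v/X=>v/(S)=>v/(S/X)=>v/(X/X)=>v/((S)/X)=>v/((X)/X)=>v/(((S))/X)=>v/(((X))/X)=>v/(((v))/X)=>v/(((v))/v)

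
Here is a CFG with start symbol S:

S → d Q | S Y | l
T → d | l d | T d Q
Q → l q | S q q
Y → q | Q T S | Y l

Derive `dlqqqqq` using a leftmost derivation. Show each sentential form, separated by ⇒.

S ⇒ SY ⇒ SYY ⇒ dQYY ⇒ dSqqYY ⇒ dSYqqYY ⇒ dlYqqYY ⇒ dlqqqYY ⇒ dlqqqqY ⇒ dlqqqqq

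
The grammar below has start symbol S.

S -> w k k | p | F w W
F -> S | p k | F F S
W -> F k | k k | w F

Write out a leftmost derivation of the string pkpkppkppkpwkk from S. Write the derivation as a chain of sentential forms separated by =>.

S => FwW => FFSwW => FFSFSwW => FFSFSFSwW => pkFSFSFSwW => pkpkSFSFSwW => pkpkpFSFSwW => pkpkppkSFSwW => pkpkppkpFSwW => pkpkppkppkSwW => pkpkppkppkpwW => pkpkppkppkpwkk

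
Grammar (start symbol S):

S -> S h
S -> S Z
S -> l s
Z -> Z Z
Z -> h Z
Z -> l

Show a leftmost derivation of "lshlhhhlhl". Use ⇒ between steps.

S ⇒ SZ   [S -> S Z]
SZ ⇒ ShZ   [S -> S h]
ShZ ⇒ SZhZ   [S -> S Z]
SZhZ ⇒ ShZhZ   [S -> S h]
ShZhZ ⇒ ShhZhZ   [S -> S h]
ShhZhZ ⇒ SZhhZhZ   [S -> S Z]
SZhhZhZ ⇒ lsZhhZhZ   [S -> l s]
lsZhhZhZ ⇒ lshZhhZhZ   [Z -> h Z]
lshZhhZhZ ⇒ lshlhhZhZ   [Z -> l]
lshlhhZhZ ⇒ lshlhhhZhZ   [Z -> h Z]
lshlhhhZhZ ⇒ lshlhhhlhZ   [Z -> l]
lshlhhhlhZ ⇒ lshlhhhlhl   [Z -> l]

S ⇒ SZ ⇒ ShZ ⇒ SZhZ ⇒ ShZhZ ⇒ ShhZhZ ⇒ SZhhZhZ ⇒ lsZhhZhZ ⇒ lshZhhZhZ ⇒ lshlhhZhZ ⇒ lshlhhhZhZ ⇒ lshlhhhlhZ ⇒ lshlhhhlhl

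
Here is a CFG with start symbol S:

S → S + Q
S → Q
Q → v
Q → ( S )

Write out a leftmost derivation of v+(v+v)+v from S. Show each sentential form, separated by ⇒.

S ⇒ S+Q   [S → S + Q]
S+Q ⇒ S+Q+Q   [S → S + Q]
S+Q+Q ⇒ Q+Q+Q   [S → Q]
Q+Q+Q ⇒ v+Q+Q   [Q → v]
v+Q+Q ⇒ v+(S)+Q   [Q → ( S )]
v+(S)+Q ⇒ v+(S+Q)+Q   [S → S + Q]
v+(S+Q)+Q ⇒ v+(Q+Q)+Q   [S → Q]
v+(Q+Q)+Q ⇒ v+(v+Q)+Q   [Q → v]
v+(v+Q)+Q ⇒ v+(v+v)+Q   [Q → v]
v+(v+v)+Q ⇒ v+(v+v)+v   [Q → v]

S⇒S+Q⇒S+Q+Q⇒Q+Q+Q⇒v+Q+Q⇒v+(S)+Q⇒v+(S+Q)+Q⇒v+(Q+Q)+Q⇒v+(v+Q)+Q⇒v+(v+v)+Q⇒v+(v+v)+v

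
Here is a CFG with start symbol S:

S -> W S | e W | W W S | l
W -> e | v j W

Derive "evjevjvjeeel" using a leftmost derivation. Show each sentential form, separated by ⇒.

S⇒WS⇒eS⇒eWWS⇒evjWWS⇒evjeWS⇒evjevjWS⇒evjevjvjWS⇒evjevjvjeS⇒evjevjvjeWWS⇒evjevjvjeeWS⇒evjevjvjeeeS⇒evjevjvjeeel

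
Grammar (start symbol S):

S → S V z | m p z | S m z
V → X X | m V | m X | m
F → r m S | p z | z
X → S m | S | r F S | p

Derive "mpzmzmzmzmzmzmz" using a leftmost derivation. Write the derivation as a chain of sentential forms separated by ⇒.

S ⇒ SVz ⇒ SVzVz ⇒ SmzVzVz ⇒ SVzmzVzVz ⇒ SVzVzmzVzVz ⇒ SVzVzVzmzVzVz ⇒ mpzVzVzVzmzVzVz ⇒ mpzmzVzVzmzVzVz ⇒ mpzmzmzVzmzVzVz ⇒ mpzmzmzmzmzVzVz ⇒ mpzmzmzmzmzmzVz ⇒ mpzmzmzmzmzmzmz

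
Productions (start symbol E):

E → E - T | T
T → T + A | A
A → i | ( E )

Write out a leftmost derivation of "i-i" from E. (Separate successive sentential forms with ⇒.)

E ⇒ E-T ⇒ T-T ⇒ A-T ⇒ i-T ⇒ i-A ⇒ i-i

E ⇒ E-T   [E → E - T]
E-T ⇒ T-T   [E → T]
T-T ⇒ A-T   [T → A]
A-T ⇒ i-T   [A → i]
i-T ⇒ i-A   [T → A]
i-A ⇒ i-i   [A → i]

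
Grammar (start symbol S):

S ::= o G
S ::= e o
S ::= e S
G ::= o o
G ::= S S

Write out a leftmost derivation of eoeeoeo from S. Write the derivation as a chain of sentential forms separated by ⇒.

S ⇒ eS   [S ::= e S]
eS ⇒ eoG   [S ::= o G]
eoG ⇒ eoSS   [G ::= S S]
eoSS ⇒ eoeSS   [S ::= e S]
eoeSS ⇒ eoeeoS   [S ::= e o]
eoeeoS ⇒ eoeeoeo   [S ::= e o]

S⇒eS⇒eoG⇒eoSS⇒eoeSS⇒eoeeoS⇒eoeeoeo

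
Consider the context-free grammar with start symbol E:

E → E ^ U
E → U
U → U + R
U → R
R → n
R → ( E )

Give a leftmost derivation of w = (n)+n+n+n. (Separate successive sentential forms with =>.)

E => U   [E → U]
U => U+R   [U → U + R]
U+R => U+R+R   [U → U + R]
U+R+R => U+R+R+R   [U → U + R]
U+R+R+R => R+R+R+R   [U → R]
R+R+R+R => (E)+R+R+R   [R → ( E )]
(E)+R+R+R => (U)+R+R+R   [E → U]
(U)+R+R+R => (R)+R+R+R   [U → R]
(R)+R+R+R => (n)+R+R+R   [R → n]
(n)+R+R+R => (n)+n+R+R   [R → n]
(n)+n+R+R => (n)+n+n+R   [R → n]
(n)+n+n+R => (n)+n+n+n   [R → n]

E => U => U+R => U+R+R => U+R+R+R => R+R+R+R => (E)+R+R+R => (U)+R+R+R => (R)+R+R+R => (n)+R+R+R => (n)+n+R+R => (n)+n+n+R => (n)+n+n+n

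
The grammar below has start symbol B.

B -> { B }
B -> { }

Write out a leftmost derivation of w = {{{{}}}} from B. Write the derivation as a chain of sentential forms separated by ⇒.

B ⇒ {B} ⇒ {{B}} ⇒ {{{B}}} ⇒ {{{{}}}}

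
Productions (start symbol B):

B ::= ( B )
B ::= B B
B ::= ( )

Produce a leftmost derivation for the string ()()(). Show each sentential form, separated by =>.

B => BB => BBB => ()BB => ()()B => ()()()

B => BB   [B ::= B B]
BB => BBB   [B ::= B B]
BBB => ()BB   [B ::= ( )]
()BB => ()()B   [B ::= ( )]
()()B => ()()()   [B ::= ( )]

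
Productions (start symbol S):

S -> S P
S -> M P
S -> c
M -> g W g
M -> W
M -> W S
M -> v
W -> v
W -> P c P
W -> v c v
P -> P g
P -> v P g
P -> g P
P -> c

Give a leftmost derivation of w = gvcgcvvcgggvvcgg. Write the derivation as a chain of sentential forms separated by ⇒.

S⇒MP⇒gWgP⇒gPcPgP⇒gvPgcPgP⇒gvcgcPgP⇒gvcgcvPggP⇒gvcgcvvPgggP⇒gvcgcvvcgggP⇒gvcgcvvcgggvPg⇒gvcgcvvcgggvvPgg⇒gvcgcvvcgggvvcgg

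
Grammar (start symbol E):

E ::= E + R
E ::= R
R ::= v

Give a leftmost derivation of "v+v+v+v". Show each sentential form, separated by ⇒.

E ⇒ E+R ⇒ E+R+R ⇒ E+R+R+R ⇒ R+R+R+R ⇒ v+R+R+R ⇒ v+v+R+R ⇒ v+v+v+R ⇒ v+v+v+v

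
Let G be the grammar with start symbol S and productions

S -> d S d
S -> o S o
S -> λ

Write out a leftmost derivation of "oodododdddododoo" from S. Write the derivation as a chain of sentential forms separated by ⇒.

S ⇒ oSo   [S -> o S o]
oSo ⇒ ooSoo   [S -> o S o]
ooSoo ⇒ oodSdoo   [S -> d S d]
oodSdoo ⇒ oodoSodoo   [S -> o S o]
oodoSodoo ⇒ oododSdodoo   [S -> d S d]
oododSdodoo ⇒ oododoSododoo   [S -> o S o]
oododoSododoo ⇒ oodododSdododoo   [S -> d S d]
oodododSdododoo ⇒ oodododdSddododoo   [S -> d S d]
oodododdSddododoo ⇒ oodododdddododoo   [S -> λ]

S⇒oSo⇒ooSoo⇒oodSdoo⇒oodoSodoo⇒oododSdodoo⇒oododoSododoo⇒oodododSdododoo⇒oodododdSddododoo⇒oodododdddododoo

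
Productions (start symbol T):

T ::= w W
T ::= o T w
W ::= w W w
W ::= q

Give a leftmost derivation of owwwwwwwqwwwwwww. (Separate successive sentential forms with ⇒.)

T ⇒ oTw ⇒ owWw ⇒ owwWww ⇒ owwwWwww ⇒ owwwwWwwww ⇒ owwwwwWwwwww ⇒ owwwwwwWwwwwww ⇒ owwwwwwwWwwwwwww ⇒ owwwwwwwqwwwwwww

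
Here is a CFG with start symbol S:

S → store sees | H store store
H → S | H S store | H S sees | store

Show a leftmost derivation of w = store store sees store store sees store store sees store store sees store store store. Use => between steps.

S => H store store   [S → H store store]
H store store => H S store store store   [H → H S store]
H S store store store => H S store S store store store   [H → H S store]
H S store S store store store => H S store S store S store store store   [H → H S store]
H S store S store S store store store => H S store S store S store S store store store   [H → H S store]
H S store S store S store S store store store => store S store S store S store S store store store   [H → store]
store S store S store S store S store store store => store store sees store S store S store S store store store   [S → store sees]
store store sees store S store S store S store store store => store store sees store store sees store S store S store store store   [S → store sees]
store store sees store store sees store S store S store store store => store store sees store store sees store store sees store S store store store   [S → store sees]
store store sees store store sees store store sees store S store store store => store store sees store store sees store store sees store store sees store store store   [S → store sees]

S => H store store => H S store store store => H S store S store store store => H S store S store S store store store => H S store S store S store S store store store => store S store S store S store S store store store => store store sees store S store S store S store store store => store store sees store store sees store S store S store store store => store store sees store store sees store store sees store S store store store => store store sees store store sees store store sees store store sees store store store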